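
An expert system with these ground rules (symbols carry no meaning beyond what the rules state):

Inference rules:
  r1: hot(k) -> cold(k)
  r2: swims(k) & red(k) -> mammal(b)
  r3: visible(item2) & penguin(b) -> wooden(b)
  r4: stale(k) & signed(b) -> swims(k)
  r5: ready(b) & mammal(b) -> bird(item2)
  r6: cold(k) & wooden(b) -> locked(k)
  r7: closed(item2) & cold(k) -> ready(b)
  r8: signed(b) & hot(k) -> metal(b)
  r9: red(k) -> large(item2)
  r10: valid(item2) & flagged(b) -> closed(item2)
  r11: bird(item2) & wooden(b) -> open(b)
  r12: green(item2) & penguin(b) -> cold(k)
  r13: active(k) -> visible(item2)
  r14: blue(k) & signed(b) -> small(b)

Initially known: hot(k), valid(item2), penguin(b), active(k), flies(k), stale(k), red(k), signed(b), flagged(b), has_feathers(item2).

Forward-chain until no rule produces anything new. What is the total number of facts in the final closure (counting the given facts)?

22

[1] r1 [hot(k) -> cold(k)]; r4 [stale(k) & signed(b) -> swims(k)]; r8 [signed(b) & hot(k) -> metal(b)]; r9 [red(k) -> large(item2)]; r10 [valid(item2) & flagged(b) -> closed(item2)]; r13 [active(k) -> visible(item2)]. ⇒ new: cold(k), swims(k), metal(b), large(item2), closed(item2), visible(item2).
[2] r2 [swims(k) & red(k) -> mammal(b)]; r3 [visible(item2) & penguin(b) -> wooden(b)]; r7 [closed(item2) & cold(k) -> ready(b)]. ⇒ new: mammal(b), wooden(b), ready(b).
[3] r5 [ready(b) & mammal(b) -> bird(item2)]; r6 [cold(k) & wooden(b) -> locked(k)]. ⇒ new: bird(item2), locked(k).
[4] r11 [bird(item2) & wooden(b) -> open(b)]. ⇒ new: open(b).
Closure: {active(k), bird(item2), closed(item2), cold(k), flagged(b), flies(k), has_feathers(item2), hot(k), large(item2), locked(k), mammal(b), metal(b), open(b), penguin(b), ready(b), red(k), signed(b), stale(k), swims(k), valid(item2), visible(item2), wooden(b)} — 22 facts.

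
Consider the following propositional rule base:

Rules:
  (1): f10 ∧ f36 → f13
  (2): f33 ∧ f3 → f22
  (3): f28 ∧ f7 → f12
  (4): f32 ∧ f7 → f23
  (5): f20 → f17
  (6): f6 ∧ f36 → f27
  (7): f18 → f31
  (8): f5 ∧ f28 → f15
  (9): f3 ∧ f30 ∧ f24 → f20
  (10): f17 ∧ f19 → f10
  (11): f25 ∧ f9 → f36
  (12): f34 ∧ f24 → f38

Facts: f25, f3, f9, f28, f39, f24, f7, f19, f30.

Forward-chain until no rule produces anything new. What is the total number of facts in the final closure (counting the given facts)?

Round 1 fires (3), (9), (11), giving f12, f20, f36.
Round 2 fires (5), giving f17.
Round 3 fires (10), giving f10.
Round 4 fires (1), giving f13.
Closure: {f10, f12, f13, f17, f19, f20, f24, f25, f28, f3, f30, f36, f39, f7, f9} — 15 facts.

15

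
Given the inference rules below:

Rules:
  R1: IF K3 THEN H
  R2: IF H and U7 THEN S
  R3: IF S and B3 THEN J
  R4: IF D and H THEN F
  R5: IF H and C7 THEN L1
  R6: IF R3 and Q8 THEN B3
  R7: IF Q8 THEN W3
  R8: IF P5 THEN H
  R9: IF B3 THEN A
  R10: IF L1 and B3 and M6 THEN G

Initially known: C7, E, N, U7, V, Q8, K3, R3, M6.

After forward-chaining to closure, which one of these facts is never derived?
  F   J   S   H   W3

F

Round 1 — R1, R6, R7, derive H, B3, W3.
Round 2 — R2, R5, R9, derive S, L1, A.
Round 3 — R3, R10, derive J, G.
Derived: J (round 3), W3 (round 1), H (round 1), S (round 2). F never appears in any round.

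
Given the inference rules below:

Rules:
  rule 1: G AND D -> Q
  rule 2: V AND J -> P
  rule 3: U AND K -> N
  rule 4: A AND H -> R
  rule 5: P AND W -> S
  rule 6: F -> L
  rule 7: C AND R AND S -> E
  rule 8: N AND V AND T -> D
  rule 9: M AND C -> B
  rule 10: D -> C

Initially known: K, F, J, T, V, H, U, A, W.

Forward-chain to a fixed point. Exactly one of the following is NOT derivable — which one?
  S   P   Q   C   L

Round 1: rule 2 [V AND J -> P]; rule 3 [U AND K -> N]; rule 4 [A AND H -> R]; rule 6 [F -> L]. Adds P, N, R, L.
Round 2: rule 5 [P AND W -> S]; rule 8 [N AND V AND T -> D]. Adds S, D.
Round 3: rule 10 [D -> C]. Adds C.
Round 4: rule 7 [C AND R AND S -> E]. Adds E.
Derived: S (round 2), L (round 1), P (round 1), C (round 3). Q never appears in any round.

Q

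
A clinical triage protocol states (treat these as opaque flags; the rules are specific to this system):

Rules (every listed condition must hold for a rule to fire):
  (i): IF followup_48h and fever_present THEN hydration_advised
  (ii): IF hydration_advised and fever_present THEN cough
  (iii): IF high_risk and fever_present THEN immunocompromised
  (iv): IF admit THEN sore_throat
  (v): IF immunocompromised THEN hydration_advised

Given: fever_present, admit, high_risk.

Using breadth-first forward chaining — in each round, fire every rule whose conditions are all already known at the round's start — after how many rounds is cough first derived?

[1] (iii) [IF high_risk and fever_present THEN immunocompromised]; (iv) [IF admit THEN sore_throat]. ⇒ new: immunocompromised, sore_throat.
[2] (v) [IF immunocompromised THEN hydration_advised]. ⇒ new: hydration_advised.
[3] (ii) [IF hydration_advised and fever_present THEN cough]. ⇒ new: cough.
cough first appears in round 3.

3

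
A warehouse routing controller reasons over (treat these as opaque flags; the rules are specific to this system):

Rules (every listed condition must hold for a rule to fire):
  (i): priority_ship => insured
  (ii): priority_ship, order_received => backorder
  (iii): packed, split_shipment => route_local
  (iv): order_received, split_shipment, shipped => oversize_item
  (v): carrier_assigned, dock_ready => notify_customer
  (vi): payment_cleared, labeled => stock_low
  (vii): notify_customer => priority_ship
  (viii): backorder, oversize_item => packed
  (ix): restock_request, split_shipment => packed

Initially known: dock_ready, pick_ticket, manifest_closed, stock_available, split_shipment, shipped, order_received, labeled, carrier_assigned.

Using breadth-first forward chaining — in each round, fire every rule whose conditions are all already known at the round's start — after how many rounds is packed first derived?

4

Round 1: (iv) [order_received, split_shipment, shipped => oversize_item]; (v) [carrier_assigned, dock_ready => notify_customer]. New: oversize_item, notify_customer.
Round 2: (vii) [notify_customer => priority_ship]. New: priority_ship.
Round 3: (i) [priority_ship => insured]; (ii) [priority_ship, order_received => backorder]. New: insured, backorder.
Round 4: (viii) [backorder, oversize_item => packed]. New: packed.
packed first appears in round 4.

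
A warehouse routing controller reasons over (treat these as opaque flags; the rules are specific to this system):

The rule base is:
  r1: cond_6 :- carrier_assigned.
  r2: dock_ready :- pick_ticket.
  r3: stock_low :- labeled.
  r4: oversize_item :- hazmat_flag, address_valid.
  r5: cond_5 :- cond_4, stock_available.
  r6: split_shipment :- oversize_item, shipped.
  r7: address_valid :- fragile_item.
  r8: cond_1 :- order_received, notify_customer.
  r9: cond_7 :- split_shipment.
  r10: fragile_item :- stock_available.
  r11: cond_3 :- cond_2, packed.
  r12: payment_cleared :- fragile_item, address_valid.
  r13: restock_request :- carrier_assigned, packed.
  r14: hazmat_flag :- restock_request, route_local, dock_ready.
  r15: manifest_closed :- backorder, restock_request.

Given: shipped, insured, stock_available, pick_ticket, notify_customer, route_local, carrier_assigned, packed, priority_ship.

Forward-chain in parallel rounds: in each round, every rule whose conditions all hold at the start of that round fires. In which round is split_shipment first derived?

4

Round 1: r1 [cond_6 :- carrier_assigned.]; r2 [dock_ready :- pick_ticket.]; r10 [fragile_item :- stock_available.]; r13 [restock_request :- carrier_assigned, packed.]. Adds cond_6, dock_ready, fragile_item, restock_request.
Round 2: r7 [address_valid :- fragile_item.]; r14 [hazmat_flag :- restock_request, route_local, dock_ready.]. Adds address_valid, hazmat_flag.
Round 3: r4 [oversize_item :- hazmat_flag, address_valid.]; r12 [payment_cleared :- fragile_item, address_valid.]. Adds oversize_item, payment_cleared.
Round 4: r6 [split_shipment :- oversize_item, shipped.]. Adds split_shipment.
split_shipment first appears in round 4.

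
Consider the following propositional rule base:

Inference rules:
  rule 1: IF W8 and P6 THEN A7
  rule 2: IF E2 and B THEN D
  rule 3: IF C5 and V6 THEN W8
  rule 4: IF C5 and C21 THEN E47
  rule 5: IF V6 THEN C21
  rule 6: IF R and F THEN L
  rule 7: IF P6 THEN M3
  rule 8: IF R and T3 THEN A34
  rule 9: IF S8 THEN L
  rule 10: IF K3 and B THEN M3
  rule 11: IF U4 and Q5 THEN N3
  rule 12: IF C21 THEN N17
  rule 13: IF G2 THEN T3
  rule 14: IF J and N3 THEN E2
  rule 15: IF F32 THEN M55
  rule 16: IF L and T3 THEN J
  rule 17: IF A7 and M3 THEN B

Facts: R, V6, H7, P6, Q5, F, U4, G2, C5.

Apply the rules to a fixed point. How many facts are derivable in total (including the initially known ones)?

23

Round 1 fires rule 3, rule 5, rule 6, rule 7, rule 11, rule 13, giving W8, C21, L, M3, N3, T3.
Round 2 fires rule 1, rule 4, rule 8, rule 12, rule 16, giving A7, E47, A34, N17, J.
Round 3 fires rule 14, rule 17, giving E2, B.
Round 4 fires rule 2, giving D.
Closure: {A34, A7, B, C21, C5, D, E2, E47, F, G2, H7, J, L, M3, N17, N3, P6, Q5, R, T3, U4, V6, W8} — 23 facts.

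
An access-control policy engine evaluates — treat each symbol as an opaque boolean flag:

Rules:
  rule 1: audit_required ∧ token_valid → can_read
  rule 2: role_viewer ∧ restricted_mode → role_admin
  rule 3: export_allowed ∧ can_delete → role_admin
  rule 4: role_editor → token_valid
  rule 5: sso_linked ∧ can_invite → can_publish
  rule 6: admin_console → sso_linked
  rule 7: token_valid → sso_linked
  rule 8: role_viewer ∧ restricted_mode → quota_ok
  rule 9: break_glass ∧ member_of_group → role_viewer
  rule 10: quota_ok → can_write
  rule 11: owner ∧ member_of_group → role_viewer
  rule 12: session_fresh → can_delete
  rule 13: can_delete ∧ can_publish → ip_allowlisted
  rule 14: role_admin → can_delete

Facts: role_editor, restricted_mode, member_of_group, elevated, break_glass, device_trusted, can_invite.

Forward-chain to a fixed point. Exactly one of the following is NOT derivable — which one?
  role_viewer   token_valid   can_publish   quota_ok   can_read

Round 1 — rule 4, rule 9, derive token_valid, role_viewer.
Round 2 — rule 2, rule 7, rule 8, derive role_admin, sso_linked, quota_ok.
Round 3 — rule 5, rule 10, rule 14, derive can_publish, can_write, can_delete.
Round 4 — rule 13, derive ip_allowlisted.
Derived: quota_ok (round 2), can_publish (round 3), role_viewer (round 1), token_valid (round 1). can_read never appears in any round.

can_read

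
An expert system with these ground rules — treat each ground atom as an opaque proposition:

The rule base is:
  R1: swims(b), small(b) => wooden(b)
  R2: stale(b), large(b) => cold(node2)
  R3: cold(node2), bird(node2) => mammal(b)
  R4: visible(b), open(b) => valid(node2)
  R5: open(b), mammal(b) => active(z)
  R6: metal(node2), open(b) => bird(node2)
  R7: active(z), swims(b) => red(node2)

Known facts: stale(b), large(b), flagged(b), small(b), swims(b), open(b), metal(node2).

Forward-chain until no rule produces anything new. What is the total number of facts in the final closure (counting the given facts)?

13

Round 1: R1 [swims(b), small(b) => wooden(b)]; R2 [stale(b), large(b) => cold(node2)]; R6 [metal(node2), open(b) => bird(node2)]. New: wooden(b), cold(node2), bird(node2).
Round 2: R3 [cold(node2), bird(node2) => mammal(b)]. New: mammal(b).
Round 3: R5 [open(b), mammal(b) => active(z)]. New: active(z).
Round 4: R7 [active(z), swims(b) => red(node2)]. New: red(node2).
Closure: {active(z), bird(node2), cold(node2), flagged(b), large(b), mammal(b), metal(node2), open(b), red(node2), small(b), stale(b), swims(b), wooden(b)} — 13 facts.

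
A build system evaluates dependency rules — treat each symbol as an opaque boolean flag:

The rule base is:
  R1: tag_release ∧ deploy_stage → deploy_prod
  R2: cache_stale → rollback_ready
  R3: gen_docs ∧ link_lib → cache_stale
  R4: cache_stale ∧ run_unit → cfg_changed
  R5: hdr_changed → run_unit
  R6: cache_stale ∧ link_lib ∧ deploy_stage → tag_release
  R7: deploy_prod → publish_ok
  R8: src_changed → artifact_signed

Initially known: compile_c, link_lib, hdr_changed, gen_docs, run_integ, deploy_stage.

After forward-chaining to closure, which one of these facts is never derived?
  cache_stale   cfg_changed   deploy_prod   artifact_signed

artifact_signed

Round 1 — R3, R5, derive cache_stale, run_unit.
Round 2 — R2, R4, R6, derive rollback_ready, cfg_changed, tag_release.
Round 3 — R1, derive deploy_prod.
Round 4 — R7, derive publish_ok.
Derived: cfg_changed (round 2), cache_stale (round 1), deploy_prod (round 3). artifact_signed never appears in any round.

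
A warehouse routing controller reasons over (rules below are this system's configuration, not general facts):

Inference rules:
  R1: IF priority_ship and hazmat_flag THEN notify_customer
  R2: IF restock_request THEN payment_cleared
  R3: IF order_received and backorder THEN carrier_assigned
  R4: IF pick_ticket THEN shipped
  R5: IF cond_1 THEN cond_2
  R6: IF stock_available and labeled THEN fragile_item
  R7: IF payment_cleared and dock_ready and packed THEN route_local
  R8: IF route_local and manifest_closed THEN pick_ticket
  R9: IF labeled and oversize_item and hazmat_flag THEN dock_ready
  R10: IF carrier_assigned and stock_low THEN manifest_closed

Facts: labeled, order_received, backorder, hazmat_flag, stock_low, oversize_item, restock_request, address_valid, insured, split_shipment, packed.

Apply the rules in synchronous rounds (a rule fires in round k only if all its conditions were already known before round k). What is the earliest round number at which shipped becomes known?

4

Round 1: R2 [IF restock_request THEN payment_cleared]; R3 [IF order_received and backorder THEN carrier_assigned]; R9 [IF labeled and oversize_item and hazmat_flag THEN dock_ready]. Adds payment_cleared, carrier_assigned, dock_ready.
Round 2: R7 [IF payment_cleared and dock_ready and packed THEN route_local]; R10 [IF carrier_assigned and stock_low THEN manifest_closed]. Adds route_local, manifest_closed.
Round 3: R8 [IF route_local and manifest_closed THEN pick_ticket]. Adds pick_ticket.
Round 4: R4 [IF pick_ticket THEN shipped]. Adds shipped.
shipped first appears in round 4.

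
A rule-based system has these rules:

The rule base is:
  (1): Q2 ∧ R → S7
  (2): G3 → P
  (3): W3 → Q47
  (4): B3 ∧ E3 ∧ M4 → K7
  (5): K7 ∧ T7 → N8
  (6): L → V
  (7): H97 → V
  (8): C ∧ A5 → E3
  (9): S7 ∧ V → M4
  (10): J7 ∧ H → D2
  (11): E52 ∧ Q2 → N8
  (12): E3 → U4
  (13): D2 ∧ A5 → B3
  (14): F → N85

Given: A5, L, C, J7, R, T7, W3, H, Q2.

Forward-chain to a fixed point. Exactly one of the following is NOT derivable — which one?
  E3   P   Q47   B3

P

Round 1: (1) [Q2 ∧ R → S7]; (3) [W3 → Q47]; (6) [L → V]; (8) [C ∧ A5 → E3]; (10) [J7 ∧ H → D2]. New: S7, Q47, V, E3, D2.
Round 2: (9) [S7 ∧ V → M4]; (12) [E3 → U4]; (13) [D2 ∧ A5 → B3]. New: M4, U4, B3.
Round 3: (4) [B3 ∧ E3 ∧ M4 → K7]. New: K7.
Round 4: (5) [K7 ∧ T7 → N8]. New: N8.
Derived: E3 (round 1), Q47 (round 1), B3 (round 2). P never appears in any round.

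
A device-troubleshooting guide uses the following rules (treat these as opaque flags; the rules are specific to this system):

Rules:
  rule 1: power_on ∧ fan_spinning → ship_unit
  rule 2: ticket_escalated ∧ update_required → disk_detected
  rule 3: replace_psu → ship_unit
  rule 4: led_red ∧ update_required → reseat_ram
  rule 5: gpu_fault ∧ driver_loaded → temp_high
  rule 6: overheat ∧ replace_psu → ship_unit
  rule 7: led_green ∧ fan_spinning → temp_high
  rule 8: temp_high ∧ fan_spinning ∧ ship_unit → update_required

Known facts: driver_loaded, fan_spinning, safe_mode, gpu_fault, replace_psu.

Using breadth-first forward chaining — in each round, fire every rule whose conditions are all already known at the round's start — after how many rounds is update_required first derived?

Round 1: rule 3 [replace_psu → ship_unit]; rule 5 [gpu_fault ∧ driver_loaded → temp_high]. New: ship_unit, temp_high.
Round 2: rule 8 [temp_high ∧ fan_spinning ∧ ship_unit → update_required]. New: update_required.
update_required first appears in round 2.

2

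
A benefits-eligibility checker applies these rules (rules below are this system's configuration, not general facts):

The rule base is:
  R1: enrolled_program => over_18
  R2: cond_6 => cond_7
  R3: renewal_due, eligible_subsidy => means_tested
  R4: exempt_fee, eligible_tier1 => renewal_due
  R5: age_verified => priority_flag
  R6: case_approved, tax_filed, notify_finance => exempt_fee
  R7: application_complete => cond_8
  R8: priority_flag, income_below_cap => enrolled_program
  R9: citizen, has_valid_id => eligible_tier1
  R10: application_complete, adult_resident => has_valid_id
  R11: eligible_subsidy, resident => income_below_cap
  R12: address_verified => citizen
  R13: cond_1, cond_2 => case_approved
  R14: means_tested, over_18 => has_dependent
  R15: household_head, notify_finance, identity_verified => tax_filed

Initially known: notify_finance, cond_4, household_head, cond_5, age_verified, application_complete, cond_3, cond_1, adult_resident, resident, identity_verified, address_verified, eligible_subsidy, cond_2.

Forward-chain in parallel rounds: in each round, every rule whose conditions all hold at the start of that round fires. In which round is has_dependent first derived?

5

Round 1: R5 [age_verified => priority_flag]; R7 [application_complete => cond_8]; R10 [application_complete, adult_resident => has_valid_id]; R11 [eligible_subsidy, resident => income_below_cap]; R12 [address_verified => citizen]; R13 [cond_1, cond_2 => case_approved]; R15 [household_head, notify_finance, identity_verified => tax_filed]. Adds priority_flag, cond_8, has_valid_id, income_below_cap, citizen, case_approved, tax_filed.
Round 2: R6 [case_approved, tax_filed, notify_finance => exempt_fee]; R8 [priority_flag, income_below_cap => enrolled_program]; R9 [citizen, has_valid_id => eligible_tier1]. Adds exempt_fee, enrolled_program, eligible_tier1.
Round 3: R1 [enrolled_program => over_18]; R4 [exempt_fee, eligible_tier1 => renewal_due]. Adds over_18, renewal_due.
Round 4: R3 [renewal_due, eligible_subsidy => means_tested]. Adds means_tested.
Round 5: R14 [means_tested, over_18 => has_dependent]. Adds has_dependent.
has_dependent first appears in round 5.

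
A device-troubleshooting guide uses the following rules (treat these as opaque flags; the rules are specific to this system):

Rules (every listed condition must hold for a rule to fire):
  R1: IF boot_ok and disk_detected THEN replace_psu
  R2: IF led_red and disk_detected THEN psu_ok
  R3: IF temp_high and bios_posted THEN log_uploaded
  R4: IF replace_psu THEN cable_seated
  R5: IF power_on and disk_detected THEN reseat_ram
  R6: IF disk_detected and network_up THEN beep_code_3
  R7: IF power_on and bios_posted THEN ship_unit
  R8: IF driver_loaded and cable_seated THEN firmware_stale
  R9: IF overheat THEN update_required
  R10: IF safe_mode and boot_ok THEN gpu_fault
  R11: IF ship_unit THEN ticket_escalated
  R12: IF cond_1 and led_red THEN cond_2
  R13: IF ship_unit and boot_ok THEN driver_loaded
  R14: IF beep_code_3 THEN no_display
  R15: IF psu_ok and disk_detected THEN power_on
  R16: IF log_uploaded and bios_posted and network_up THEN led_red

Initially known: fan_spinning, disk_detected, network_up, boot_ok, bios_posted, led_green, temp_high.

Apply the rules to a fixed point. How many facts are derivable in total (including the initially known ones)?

[1] R1 [IF boot_ok and disk_detected THEN replace_psu]; R3 [IF temp_high and bios_posted THEN log_uploaded]; R6 [IF disk_detected and network_up THEN beep_code_3]. ⇒ new: replace_psu, log_uploaded, beep_code_3.
[2] R4 [IF replace_psu THEN cable_seated]; R14 [IF beep_code_3 THEN no_display]; R16 [IF log_uploaded and bios_posted and network_up THEN led_red]. ⇒ new: cable_seated, no_display, led_red.
[3] R2 [IF led_red and disk_detected THEN psu_ok]. ⇒ new: psu_ok.
[4] R15 [IF psu_ok and disk_detected THEN power_on]. ⇒ new: power_on.
[5] R5 [IF power_on and disk_detected THEN reseat_ram]; R7 [IF power_on and bios_posted THEN ship_unit]. ⇒ new: reseat_ram, ship_unit.
[6] R11 [IF ship_unit THEN ticket_escalated]; R13 [IF ship_unit and boot_ok THEN driver_loaded]. ⇒ new: ticket_escalated, driver_loaded.
[7] R8 [IF driver_loaded and cable_seated THEN firmware_stale]. ⇒ new: firmware_stale.
Closure: {beep_code_3, bios_posted, boot_ok, cable_seated, disk_detected, driver_loaded, fan_spinning, firmware_stale, led_green, led_red, log_uploaded, network_up, no_display, power_on, psu_ok, replace_psu, reseat_ram, ship_unit, temp_high, ticket_escalated} — 20 facts.

20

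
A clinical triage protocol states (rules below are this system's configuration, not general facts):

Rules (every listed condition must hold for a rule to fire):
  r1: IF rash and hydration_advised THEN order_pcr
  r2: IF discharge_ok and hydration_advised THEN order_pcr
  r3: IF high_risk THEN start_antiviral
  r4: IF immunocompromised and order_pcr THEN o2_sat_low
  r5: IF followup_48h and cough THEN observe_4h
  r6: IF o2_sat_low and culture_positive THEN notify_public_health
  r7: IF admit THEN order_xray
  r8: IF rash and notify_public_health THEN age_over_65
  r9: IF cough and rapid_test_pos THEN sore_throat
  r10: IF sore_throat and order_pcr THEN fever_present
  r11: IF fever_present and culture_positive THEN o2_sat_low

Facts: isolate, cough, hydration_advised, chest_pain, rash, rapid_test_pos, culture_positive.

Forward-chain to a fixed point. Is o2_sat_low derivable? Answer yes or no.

[1] r1 [IF rash and hydration_advised THEN order_pcr]; r9 [IF cough and rapid_test_pos THEN sore_throat]. ⇒ new: order_pcr, sore_throat.
[2] r10 [IF sore_throat and order_pcr THEN fever_present]. ⇒ new: fever_present.
[3] r11 [IF fever_present and culture_positive THEN o2_sat_low]. ⇒ new: o2_sat_low.
[4] r6 [IF o2_sat_low and culture_positive THEN notify_public_health]. ⇒ new: notify_public_health.
[5] r8 [IF rash and notify_public_health THEN age_over_65]. ⇒ new: age_over_65.
o2_sat_low appears in round 3, so it is derivable.

yes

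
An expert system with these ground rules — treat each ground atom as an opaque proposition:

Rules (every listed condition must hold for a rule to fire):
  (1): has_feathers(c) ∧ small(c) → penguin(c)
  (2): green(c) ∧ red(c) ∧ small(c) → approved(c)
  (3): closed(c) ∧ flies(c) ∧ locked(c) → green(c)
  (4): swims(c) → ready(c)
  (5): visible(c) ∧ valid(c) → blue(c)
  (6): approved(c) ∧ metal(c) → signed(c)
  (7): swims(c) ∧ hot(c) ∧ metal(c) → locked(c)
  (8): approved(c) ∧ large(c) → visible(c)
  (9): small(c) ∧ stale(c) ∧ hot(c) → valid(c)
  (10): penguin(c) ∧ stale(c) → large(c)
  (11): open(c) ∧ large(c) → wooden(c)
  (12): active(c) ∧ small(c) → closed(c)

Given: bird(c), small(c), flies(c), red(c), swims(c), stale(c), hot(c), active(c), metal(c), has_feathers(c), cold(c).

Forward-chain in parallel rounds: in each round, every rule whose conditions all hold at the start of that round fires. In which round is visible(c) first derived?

[1] (1) [has_feathers(c) ∧ small(c) → penguin(c)]; (4) [swims(c) → ready(c)]; (7) [swims(c) ∧ hot(c) ∧ metal(c) → locked(c)]; (9) [small(c) ∧ stale(c) ∧ hot(c) → valid(c)]; (12) [active(c) ∧ small(c) → closed(c)]. ⇒ new: penguin(c), ready(c), locked(c), valid(c), closed(c).
[2] (3) [closed(c) ∧ flies(c) ∧ locked(c) → green(c)]; (10) [penguin(c) ∧ stale(c) → large(c)]. ⇒ new: green(c), large(c).
[3] (2) [green(c) ∧ red(c) ∧ small(c) → approved(c)]. ⇒ new: approved(c).
[4] (6) [approved(c) ∧ metal(c) → signed(c)]; (8) [approved(c) ∧ large(c) → visible(c)]. ⇒ new: signed(c), visible(c).
visible(c) first appears in round 4.

4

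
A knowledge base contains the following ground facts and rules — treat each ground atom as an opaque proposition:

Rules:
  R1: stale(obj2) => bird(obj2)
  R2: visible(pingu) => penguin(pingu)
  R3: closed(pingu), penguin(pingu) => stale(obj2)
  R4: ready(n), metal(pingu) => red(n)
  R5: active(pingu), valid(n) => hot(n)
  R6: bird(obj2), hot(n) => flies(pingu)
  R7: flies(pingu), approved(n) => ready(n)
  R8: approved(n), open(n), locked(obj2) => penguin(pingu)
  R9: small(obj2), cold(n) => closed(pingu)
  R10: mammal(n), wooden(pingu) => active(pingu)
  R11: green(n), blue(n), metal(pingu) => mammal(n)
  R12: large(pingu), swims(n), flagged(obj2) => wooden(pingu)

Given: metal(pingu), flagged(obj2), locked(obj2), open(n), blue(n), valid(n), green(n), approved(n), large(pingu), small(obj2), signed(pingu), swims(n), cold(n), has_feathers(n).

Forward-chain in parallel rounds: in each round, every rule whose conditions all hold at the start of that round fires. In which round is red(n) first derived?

6

Round 1 fires R8, R9, R11, R12, giving penguin(pingu), closed(pingu), mammal(n), wooden(pingu).
Round 2 fires R3, R10, giving stale(obj2), active(pingu).
Round 3 fires R1, R5, giving bird(obj2), hot(n).
Round 4 fires R6, giving flies(pingu).
Round 5 fires R7, giving ready(n).
Round 6 fires R4, giving red(n).
red(n) first appears in round 6.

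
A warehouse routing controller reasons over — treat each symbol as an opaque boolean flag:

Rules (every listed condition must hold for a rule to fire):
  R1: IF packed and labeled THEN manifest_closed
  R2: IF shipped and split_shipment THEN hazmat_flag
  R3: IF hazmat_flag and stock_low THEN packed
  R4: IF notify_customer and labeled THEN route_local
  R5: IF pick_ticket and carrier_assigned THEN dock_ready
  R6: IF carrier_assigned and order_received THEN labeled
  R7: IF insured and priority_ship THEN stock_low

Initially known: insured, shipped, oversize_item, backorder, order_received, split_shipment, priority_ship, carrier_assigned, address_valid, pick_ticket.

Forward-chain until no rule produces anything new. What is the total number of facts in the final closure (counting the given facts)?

16

Round 1 fires R2, R5, R6, R7, giving hazmat_flag, dock_ready, labeled, stock_low.
Round 2 fires R3, giving packed.
Round 3 fires R1, giving manifest_closed.
Closure: {address_valid, backorder, carrier_assigned, dock_ready, hazmat_flag, insured, labeled, manifest_closed, order_received, oversize_item, packed, pick_ticket, priority_ship, shipped, split_shipment, stock_low} — 16 facts.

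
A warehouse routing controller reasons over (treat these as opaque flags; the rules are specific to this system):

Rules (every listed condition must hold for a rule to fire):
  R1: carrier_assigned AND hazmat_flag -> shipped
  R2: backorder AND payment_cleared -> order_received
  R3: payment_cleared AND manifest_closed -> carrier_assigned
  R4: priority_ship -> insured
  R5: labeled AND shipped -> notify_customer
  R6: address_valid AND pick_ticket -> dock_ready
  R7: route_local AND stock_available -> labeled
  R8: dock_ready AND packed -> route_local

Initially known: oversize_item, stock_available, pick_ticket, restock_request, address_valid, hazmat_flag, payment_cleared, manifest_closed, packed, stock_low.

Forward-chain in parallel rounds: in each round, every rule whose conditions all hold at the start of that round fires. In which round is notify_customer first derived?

Round 1: R3 [payment_cleared AND manifest_closed -> carrier_assigned]; R6 [address_valid AND pick_ticket -> dock_ready]. New: carrier_assigned, dock_ready.
Round 2: R1 [carrier_assigned AND hazmat_flag -> shipped]; R8 [dock_ready AND packed -> route_local]. New: shipped, route_local.
Round 3: R7 [route_local AND stock_available -> labeled]. New: labeled.
Round 4: R5 [labeled AND shipped -> notify_customer]. New: notify_customer.
notify_customer first appears in round 4.

4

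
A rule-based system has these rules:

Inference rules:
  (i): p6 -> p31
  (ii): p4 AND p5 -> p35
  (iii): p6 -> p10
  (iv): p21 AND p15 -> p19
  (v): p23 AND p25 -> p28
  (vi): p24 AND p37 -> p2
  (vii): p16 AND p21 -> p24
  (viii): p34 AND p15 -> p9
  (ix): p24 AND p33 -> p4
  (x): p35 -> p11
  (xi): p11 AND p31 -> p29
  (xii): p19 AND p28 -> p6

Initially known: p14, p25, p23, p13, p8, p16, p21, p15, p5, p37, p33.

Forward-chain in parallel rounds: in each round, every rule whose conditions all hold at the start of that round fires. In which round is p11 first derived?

4

Round 1: (iv) [p21 AND p15 -> p19]; (v) [p23 AND p25 -> p28]; (vii) [p16 AND p21 -> p24]. Adds p19, p28, p24.
Round 2: (vi) [p24 AND p37 -> p2]; (ix) [p24 AND p33 -> p4]; (xii) [p19 AND p28 -> p6]. Adds p2, p4, p6.
Round 3: (i) [p6 -> p31]; (ii) [p4 AND p5 -> p35]; (iii) [p6 -> p10]. Adds p31, p35, p10.
Round 4: (x) [p35 -> p11]. Adds p11.
p11 first appears in round 4.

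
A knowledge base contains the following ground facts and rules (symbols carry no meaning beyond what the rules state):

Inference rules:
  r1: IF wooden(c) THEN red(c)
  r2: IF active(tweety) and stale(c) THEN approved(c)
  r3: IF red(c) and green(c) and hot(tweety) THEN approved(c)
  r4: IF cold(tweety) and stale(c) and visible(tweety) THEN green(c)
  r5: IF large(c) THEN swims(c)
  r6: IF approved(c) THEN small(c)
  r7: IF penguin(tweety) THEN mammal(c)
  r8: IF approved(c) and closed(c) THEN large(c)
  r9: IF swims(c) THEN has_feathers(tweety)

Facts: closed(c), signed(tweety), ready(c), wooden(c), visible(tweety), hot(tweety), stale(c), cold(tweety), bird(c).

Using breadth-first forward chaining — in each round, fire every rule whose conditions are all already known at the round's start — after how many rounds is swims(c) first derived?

4

Round 1 — r1, r4, derive red(c), green(c).
Round 2 — r3, derive approved(c).
Round 3 — r6, r8, derive small(c), large(c).
Round 4 — r5, derive swims(c).
swims(c) first appears in round 4.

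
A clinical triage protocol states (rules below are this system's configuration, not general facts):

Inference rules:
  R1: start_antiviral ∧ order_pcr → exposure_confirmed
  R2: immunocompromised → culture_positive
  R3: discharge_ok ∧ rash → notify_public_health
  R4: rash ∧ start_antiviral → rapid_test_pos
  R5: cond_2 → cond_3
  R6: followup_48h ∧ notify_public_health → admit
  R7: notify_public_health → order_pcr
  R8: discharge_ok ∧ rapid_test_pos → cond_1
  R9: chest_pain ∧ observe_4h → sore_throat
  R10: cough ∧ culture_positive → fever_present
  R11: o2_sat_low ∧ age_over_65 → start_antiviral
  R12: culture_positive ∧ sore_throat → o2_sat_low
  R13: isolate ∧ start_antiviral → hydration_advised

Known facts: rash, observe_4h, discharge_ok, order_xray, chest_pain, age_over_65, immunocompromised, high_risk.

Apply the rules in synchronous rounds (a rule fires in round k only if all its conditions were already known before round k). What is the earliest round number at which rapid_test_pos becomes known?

Round 1: R2 [immunocompromised → culture_positive]; R3 [discharge_ok ∧ rash → notify_public_health]; R9 [chest_pain ∧ observe_4h → sore_throat]. Adds culture_positive, notify_public_health, sore_throat.
Round 2: R7 [notify_public_health → order_pcr]; R12 [culture_positive ∧ sore_throat → o2_sat_low]. Adds order_pcr, o2_sat_low.
Round 3: R11 [o2_sat_low ∧ age_over_65 → start_antiviral]. Adds start_antiviral.
Round 4: R1 [start_antiviral ∧ order_pcr → exposure_confirmed]; R4 [rash ∧ start_antiviral → rapid_test_pos]. Adds exposure_confirmed, rapid_test_pos.
rapid_test_pos first appears in round 4.

4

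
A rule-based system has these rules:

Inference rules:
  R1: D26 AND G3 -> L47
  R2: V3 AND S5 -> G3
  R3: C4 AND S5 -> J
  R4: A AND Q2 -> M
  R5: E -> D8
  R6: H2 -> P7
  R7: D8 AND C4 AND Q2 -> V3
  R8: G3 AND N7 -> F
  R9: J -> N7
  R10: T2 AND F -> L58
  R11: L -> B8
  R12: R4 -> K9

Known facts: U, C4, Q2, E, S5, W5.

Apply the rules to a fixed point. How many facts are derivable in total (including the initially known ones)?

Round 1 — R3, R5, derive J, D8.
Round 2 — R7, R9, derive V3, N7.
Round 3 — R2, derive G3.
Round 4 — R8, derive F.
Closure: {C4, D8, E, F, G3, J, N7, Q2, S5, U, V3, W5} — 12 facts.

12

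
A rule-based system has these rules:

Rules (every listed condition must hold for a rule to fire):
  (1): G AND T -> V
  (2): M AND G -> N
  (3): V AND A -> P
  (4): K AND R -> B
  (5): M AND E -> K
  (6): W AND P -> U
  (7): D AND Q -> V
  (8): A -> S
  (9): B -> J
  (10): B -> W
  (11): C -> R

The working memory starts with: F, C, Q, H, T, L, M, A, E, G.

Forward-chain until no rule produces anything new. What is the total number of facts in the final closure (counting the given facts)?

20

Round 1 — (1), (2), (5), (8), (11), derive V, N, K, S, R.
Round 2 — (3), (4), derive P, B.
Round 3 — (9), (10), derive J, W.
Round 4 — (6), derive U.
Closure: {A, B, C, E, F, G, H, J, K, L, M, N, P, Q, R, S, T, U, V, W} — 20 facts.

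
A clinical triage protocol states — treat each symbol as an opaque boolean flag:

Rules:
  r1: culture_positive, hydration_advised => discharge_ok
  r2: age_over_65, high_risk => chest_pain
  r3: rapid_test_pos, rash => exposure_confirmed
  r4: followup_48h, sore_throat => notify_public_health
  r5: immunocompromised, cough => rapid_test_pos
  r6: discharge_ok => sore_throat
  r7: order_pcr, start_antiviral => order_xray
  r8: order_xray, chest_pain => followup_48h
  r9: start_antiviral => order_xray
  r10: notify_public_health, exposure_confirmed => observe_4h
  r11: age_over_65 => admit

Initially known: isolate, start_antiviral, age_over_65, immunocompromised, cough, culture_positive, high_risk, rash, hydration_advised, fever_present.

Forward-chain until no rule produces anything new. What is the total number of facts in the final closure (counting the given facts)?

Round 1 fires r1, r2, r5, r9, r11, giving discharge_ok, chest_pain, rapid_test_pos, order_xray, admit.
Round 2 fires r3, r6, r8, giving exposure_confirmed, sore_throat, followup_48h.
Round 3 fires r4, giving notify_public_health.
Round 4 fires r10, giving observe_4h.
Closure: {admit, age_over_65, chest_pain, cough, culture_positive, discharge_ok, exposure_confirmed, fever_present, followup_48h, high_risk, hydration_advised, immunocompromised, isolate, notify_public_health, observe_4h, order_xray, rapid_test_pos, rash, sore_throat, start_antiviral} — 20 facts.

20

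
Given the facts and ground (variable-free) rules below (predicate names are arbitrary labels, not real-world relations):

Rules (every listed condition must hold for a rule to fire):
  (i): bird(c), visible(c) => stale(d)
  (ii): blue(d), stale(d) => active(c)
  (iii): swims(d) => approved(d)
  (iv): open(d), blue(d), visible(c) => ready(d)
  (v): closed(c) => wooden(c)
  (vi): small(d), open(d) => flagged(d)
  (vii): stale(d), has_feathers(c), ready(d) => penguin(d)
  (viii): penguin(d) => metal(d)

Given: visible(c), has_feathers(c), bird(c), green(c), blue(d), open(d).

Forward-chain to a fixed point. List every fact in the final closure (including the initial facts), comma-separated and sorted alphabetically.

active(c), bird(c), blue(d), green(c), has_feathers(c), metal(d), open(d), penguin(d), ready(d), stale(d), visible(c)

Round 1: (i) [bird(c), visible(c) => stale(d)]; (iv) [open(d), blue(d), visible(c) => ready(d)]. Adds stale(d), ready(d).
Round 2: (ii) [blue(d), stale(d) => active(c)]; (vii) [stale(d), has_feathers(c), ready(d) => penguin(d)]. Adds active(c), penguin(d).
Round 3: (viii) [penguin(d) => metal(d)]. Adds metal(d).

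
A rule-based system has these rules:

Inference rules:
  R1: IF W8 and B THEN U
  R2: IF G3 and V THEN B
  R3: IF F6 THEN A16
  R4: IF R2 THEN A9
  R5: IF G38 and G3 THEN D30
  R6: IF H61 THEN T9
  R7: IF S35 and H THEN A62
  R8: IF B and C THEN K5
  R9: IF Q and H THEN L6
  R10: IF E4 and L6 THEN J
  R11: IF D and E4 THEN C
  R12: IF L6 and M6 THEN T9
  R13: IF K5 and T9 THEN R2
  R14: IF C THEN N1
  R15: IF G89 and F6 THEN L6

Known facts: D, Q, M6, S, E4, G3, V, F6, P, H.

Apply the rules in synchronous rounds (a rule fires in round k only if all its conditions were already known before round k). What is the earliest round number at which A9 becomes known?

4

Round 1: R2 [IF G3 and V THEN B]; R3 [IF F6 THEN A16]; R9 [IF Q and H THEN L6]; R11 [IF D and E4 THEN C]. Adds B, A16, L6, C.
Round 2: R8 [IF B and C THEN K5]; R10 [IF E4 and L6 THEN J]; R12 [IF L6 and M6 THEN T9]; R14 [IF C THEN N1]. Adds K5, J, T9, N1.
Round 3: R13 [IF K5 and T9 THEN R2]. Adds R2.
Round 4: R4 [IF R2 THEN A9]. Adds A9.
A9 first appears in round 4.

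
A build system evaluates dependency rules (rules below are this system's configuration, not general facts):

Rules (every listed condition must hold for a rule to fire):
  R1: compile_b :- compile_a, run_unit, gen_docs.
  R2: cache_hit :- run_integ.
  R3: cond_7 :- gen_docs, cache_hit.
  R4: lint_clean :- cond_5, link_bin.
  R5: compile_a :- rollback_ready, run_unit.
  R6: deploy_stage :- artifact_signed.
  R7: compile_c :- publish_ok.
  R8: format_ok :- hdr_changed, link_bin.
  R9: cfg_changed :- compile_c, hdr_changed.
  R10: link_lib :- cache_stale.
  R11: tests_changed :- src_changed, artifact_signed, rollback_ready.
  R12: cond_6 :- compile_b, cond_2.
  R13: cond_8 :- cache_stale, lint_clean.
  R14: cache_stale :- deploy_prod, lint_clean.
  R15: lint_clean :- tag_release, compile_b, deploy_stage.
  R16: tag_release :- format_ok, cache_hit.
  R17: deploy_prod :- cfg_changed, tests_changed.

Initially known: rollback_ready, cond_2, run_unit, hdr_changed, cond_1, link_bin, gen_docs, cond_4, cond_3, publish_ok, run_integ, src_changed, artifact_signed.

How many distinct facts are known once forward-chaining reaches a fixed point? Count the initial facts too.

Round 1: R2 [cache_hit :- run_integ.]; R5 [compile_a :- rollback_ready, run_unit.]; R6 [deploy_stage :- artifact_signed.]; R7 [compile_c :- publish_ok.]; R8 [format_ok :- hdr_changed, link_bin.]; R11 [tests_changed :- src_changed, artifact_signed, rollback_ready.]. Adds cache_hit, compile_a, deploy_stage, compile_c, format_ok, tests_changed.
Round 2: R1 [compile_b :- compile_a, run_unit, gen_docs.]; R3 [cond_7 :- gen_docs, cache_hit.]; R9 [cfg_changed :- compile_c, hdr_changed.]; R16 [tag_release :- format_ok, cache_hit.]. Adds compile_b, cond_7, cfg_changed, tag_release.
Round 3: R12 [cond_6 :- compile_b, cond_2.]; R15 [lint_clean :- tag_release, compile_b, deploy_stage.]; R17 [deploy_prod :- cfg_changed, tests_changed.]. Adds cond_6, lint_clean, deploy_prod.
Round 4: R14 [cache_stale :- deploy_prod, lint_clean.]. Adds cache_stale.
Round 5: R10 [link_lib :- cache_stale.]; R13 [cond_8 :- cache_stale, lint_clean.]. Adds link_lib, cond_8.
Closure: {artifact_signed, cache_hit, cache_stale, cfg_changed, compile_a, compile_b, compile_c, cond_1, cond_2, cond_3, cond_4, cond_6, cond_7, cond_8, deploy_prod, deploy_stage, format_ok, gen_docs, hdr_changed, link_bin, link_lib, lint_clean, publish_ok, rollback_ready, run_integ, run_unit, src_changed, tag_release, tests_changed} — 29 facts.

29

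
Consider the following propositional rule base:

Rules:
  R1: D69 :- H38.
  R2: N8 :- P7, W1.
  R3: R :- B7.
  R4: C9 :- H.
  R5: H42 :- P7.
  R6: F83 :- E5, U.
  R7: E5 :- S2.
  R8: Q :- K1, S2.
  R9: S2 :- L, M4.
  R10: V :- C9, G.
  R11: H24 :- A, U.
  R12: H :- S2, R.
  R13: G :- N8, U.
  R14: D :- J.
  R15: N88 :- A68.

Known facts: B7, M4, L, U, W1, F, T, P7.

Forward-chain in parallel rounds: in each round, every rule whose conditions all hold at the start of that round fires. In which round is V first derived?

4

Round 1 fires R2, R3, R5, R9, giving N8, R, H42, S2.
Round 2 fires R7, R12, R13, giving E5, H, G.
Round 3 fires R4, R6, giving C9, F83.
Round 4 fires R10, giving V.
V first appears in round 4.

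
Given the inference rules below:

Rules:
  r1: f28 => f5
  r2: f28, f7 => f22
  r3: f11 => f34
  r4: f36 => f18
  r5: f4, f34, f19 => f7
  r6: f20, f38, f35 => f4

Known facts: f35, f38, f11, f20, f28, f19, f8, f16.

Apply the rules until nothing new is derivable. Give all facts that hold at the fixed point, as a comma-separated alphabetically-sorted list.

f11, f16, f19, f20, f22, f28, f34, f35, f38, f4, f5, f7, f8

Round 1 — r1, r3, r6, derive f5, f34, f4.
Round 2 — r5, derive f7.
Round 3 — r2, derive f22.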